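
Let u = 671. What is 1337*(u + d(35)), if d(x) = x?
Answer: 943922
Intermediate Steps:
1337*(u + d(35)) = 1337*(671 + 35) = 1337*706 = 943922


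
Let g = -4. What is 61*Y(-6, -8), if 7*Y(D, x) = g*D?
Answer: 1464/7 ≈ 209.14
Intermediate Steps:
Y(D, x) = -4*D/7 (Y(D, x) = (-4*D)/7 = -4*D/7)
61*Y(-6, -8) = 61*(-4/7*(-6)) = 61*(24/7) = 1464/7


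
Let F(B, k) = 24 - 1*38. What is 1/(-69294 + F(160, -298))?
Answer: -1/69308 ≈ -1.4428e-5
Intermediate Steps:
F(B, k) = -14 (F(B, k) = 24 - 38 = -14)
1/(-69294 + F(160, -298)) = 1/(-69294 - 14) = 1/(-69308) = -1/69308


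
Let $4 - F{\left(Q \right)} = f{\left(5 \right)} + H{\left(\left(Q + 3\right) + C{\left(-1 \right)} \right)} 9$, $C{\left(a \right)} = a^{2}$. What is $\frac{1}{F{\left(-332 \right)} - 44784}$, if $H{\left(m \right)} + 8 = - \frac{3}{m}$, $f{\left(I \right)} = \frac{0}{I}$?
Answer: $- \frac{328}{14664251} \approx -2.2367 \cdot 10^{-5}$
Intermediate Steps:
$f{\left(I \right)} = 0$
$H{\left(m \right)} = -8 - \frac{3}{m}$
$F{\left(Q \right)} = 76 + \frac{27}{4 + Q}$ ($F{\left(Q \right)} = 4 - \left(0 + \left(-8 - \frac{3}{\left(Q + 3\right) + \left(-1\right)^{2}}\right) 9\right) = 4 - \left(0 + \left(-8 - \frac{3}{\left(3 + Q\right) + 1}\right) 9\right) = 4 - \left(0 + \left(-8 - \frac{3}{4 + Q}\right) 9\right) = 4 - \left(0 - \left(72 + \frac{27}{4 + Q}\right)\right) = 4 - \left(-72 - \frac{27}{4 + Q}\right) = 4 + \left(72 + \frac{27}{4 + Q}\right) = 76 + \frac{27}{4 + Q}$)
$\frac{1}{F{\left(-332 \right)} - 44784} = \frac{1}{\frac{331 + 76 \left(-332\right)}{4 - 332} - 44784} = \frac{1}{\frac{331 - 25232}{-328} - 44784} = \frac{1}{\left(- \frac{1}{328}\right) \left(-24901\right) - 44784} = \frac{1}{\frac{24901}{328} - 44784} = \frac{1}{- \frac{14664251}{328}} = - \frac{328}{14664251}$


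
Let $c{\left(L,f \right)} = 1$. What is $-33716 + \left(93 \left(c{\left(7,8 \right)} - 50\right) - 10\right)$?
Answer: $-38283$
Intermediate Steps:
$-33716 + \left(93 \left(c{\left(7,8 \right)} - 50\right) - 10\right) = -33716 + \left(93 \left(1 - 50\right) - 10\right) = -33716 + \left(93 \left(-49\right) - 10\right) = -33716 - 4567 = -38283$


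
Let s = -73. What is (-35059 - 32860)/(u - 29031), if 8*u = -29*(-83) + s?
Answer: 271676/114957 ≈ 2.3633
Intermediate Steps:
u = 1167/4 (u = (-29*(-83) - 73)/8 = (2407 - 73)/8 = (⅛)*2334 = 1167/4 ≈ 291.75)
(-35059 - 32860)/(u - 29031) = (-35059 - 32860)/(1167/4 - 29031) = -67919/(-114957/4) = -67919*(-4/114957) = 271676/114957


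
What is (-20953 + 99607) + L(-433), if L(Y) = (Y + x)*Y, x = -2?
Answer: 267009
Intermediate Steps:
L(Y) = Y*(-2 + Y) (L(Y) = (Y - 2)*Y = (-2 + Y)*Y = Y*(-2 + Y))
(-20953 + 99607) + L(-433) = (-20953 + 99607) - 433*(-2 - 433) = 78654 - 433*(-435) = 78654 + 188355 = 267009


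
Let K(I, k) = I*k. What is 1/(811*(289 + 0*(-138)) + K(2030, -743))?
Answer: -1/1273911 ≈ -7.8498e-7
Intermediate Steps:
1/(811*(289 + 0*(-138)) + K(2030, -743)) = 1/(811*(289 + 0*(-138)) + 2030*(-743)) = 1/(811*(289 + 0) - 1508290) = 1/(811*289 - 1508290) = 1/(234379 - 1508290) = 1/(-1273911) = -1/1273911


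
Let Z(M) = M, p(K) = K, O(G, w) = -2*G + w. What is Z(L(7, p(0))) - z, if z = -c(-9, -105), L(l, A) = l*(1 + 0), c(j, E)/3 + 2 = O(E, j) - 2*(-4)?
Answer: 628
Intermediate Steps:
O(G, w) = w - 2*G
c(j, E) = 18 - 6*E + 3*j (c(j, E) = -6 + 3*((j - 2*E) - 2*(-4)) = -6 + 3*((j - 2*E) + 8) = -6 + 3*(8 + j - 2*E) = -6 + (24 - 6*E + 3*j) = 18 - 6*E + 3*j)
L(l, A) = l (L(l, A) = l*1 = l)
z = -621 (z = -(18 - 6*(-105) + 3*(-9)) = -(18 + 630 - 27) = -1*621 = -621)
Z(L(7, p(0))) - z = 7 - 1*(-621) = 7 + 621 = 628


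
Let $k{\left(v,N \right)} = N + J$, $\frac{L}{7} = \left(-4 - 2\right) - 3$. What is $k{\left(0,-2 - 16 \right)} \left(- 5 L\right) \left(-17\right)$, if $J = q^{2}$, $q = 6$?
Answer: $-96390$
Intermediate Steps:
$L = -63$ ($L = 7 \left(\left(-4 - 2\right) - 3\right) = 7 \left(-6 - 3\right) = 7 \left(-9\right) = -63$)
$J = 36$ ($J = 6^{2} = 36$)
$k{\left(v,N \right)} = 36 + N$ ($k{\left(v,N \right)} = N + 36 = 36 + N$)
$k{\left(0,-2 - 16 \right)} \left(- 5 L\right) \left(-17\right) = \left(36 - 18\right) \left(\left(-5\right) \left(-63\right)\right) \left(-17\right) = \left(36 - 18\right) 315 \left(-17\right) = 18 \cdot 315 \left(-17\right) = 5670 \left(-17\right) = -96390$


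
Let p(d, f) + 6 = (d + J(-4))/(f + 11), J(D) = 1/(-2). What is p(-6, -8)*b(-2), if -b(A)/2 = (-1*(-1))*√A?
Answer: 49*I*√2/3 ≈ 23.099*I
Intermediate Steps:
b(A) = -2*√A (b(A) = -2*(-1*(-1))*√A = -2*√A)
J(D) = -½
p(d, f) = -6 + (-½ + d)/(11 + f) (p(d, f) = -6 + (d - ½)/(f + 11) = -6 + (-½ + d)/(11 + f))
p(-6, -8)*b(-2) = ((-133/2 - 6 - 6*(-8))/(11 - 8))*(-2*I*√2) = ((-133/2 - 6 + 48)/3)*(-2*I*√2) = ((⅓)*(-49/2))*(-2*I*√2) = -(-49)*I*√2/3 = 49*I*√2/3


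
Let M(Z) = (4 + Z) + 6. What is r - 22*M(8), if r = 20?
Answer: -376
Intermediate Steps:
M(Z) = 10 + Z
r - 22*M(8) = 20 - 22*(10 + 8) = 20 - 22*18 = 20 - 396 = -376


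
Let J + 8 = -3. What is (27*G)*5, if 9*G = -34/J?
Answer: 510/11 ≈ 46.364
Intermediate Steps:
J = -11 (J = -8 - 3 = -11)
G = 34/99 (G = (-34/(-11))/9 = (-34*(-1/11))/9 = (⅑)*(34/11) = 34/99 ≈ 0.34343)
(27*G)*5 = (27*(34/99))*5 = (102/11)*5 = 510/11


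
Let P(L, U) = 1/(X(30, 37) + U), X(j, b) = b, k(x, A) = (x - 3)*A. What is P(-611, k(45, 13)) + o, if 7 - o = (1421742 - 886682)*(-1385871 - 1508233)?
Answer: 902786743882002/583 ≈ 1.5485e+12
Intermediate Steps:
k(x, A) = A*(-3 + x) (k(x, A) = (-3 + x)*A = A*(-3 + x))
P(L, U) = 1/(37 + U)
o = 1548519286247 (o = 7 - (1421742 - 886682)*(-1385871 - 1508233) = 7 - 535060*(-2894104) = 7 - 1*(-1548519286240) = 7 + 1548519286240 = 1548519286247)
P(-611, k(45, 13)) + o = 1/(37 + 13*(-3 + 45)) + 1548519286247 = 1/(37 + 13*42) + 1548519286247 = 1/(37 + 546) + 1548519286247 = 1/583 + 1548519286247 = 902786743882002/583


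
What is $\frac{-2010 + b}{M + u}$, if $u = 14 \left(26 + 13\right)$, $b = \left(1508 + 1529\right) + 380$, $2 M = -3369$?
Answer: $- \frac{938}{759} \approx -1.2358$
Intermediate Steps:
$M = - \frac{3369}{2}$ ($M = \frac{1}{2} \left(-3369\right) = - \frac{3369}{2} \approx -1684.5$)
$b = 3417$ ($b = 3037 + 380 = 3417$)
$u = 546$ ($u = 14 \cdot 39 = 546$)
$\frac{-2010 + b}{M + u} = \frac{-2010 + 3417}{- \frac{3369}{2} + 546} = \frac{1407}{- \frac{2277}{2}} = 1407 \left(- \frac{2}{2277}\right) = - \frac{938}{759}$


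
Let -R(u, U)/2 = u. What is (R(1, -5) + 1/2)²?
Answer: 9/4 ≈ 2.2500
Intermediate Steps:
R(u, U) = -2*u
(R(1, -5) + 1/2)² = (-2*1 + 1/2)² = (-2 + ½)² = (-3/2)² = 9/4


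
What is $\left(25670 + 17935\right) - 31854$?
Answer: $11751$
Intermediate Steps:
$\left(25670 + 17935\right) - 31854 = 43605 - 31854 = 11751$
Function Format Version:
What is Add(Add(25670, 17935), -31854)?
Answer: 11751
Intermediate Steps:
Add(Add(25670, 17935), -31854) = Add(43605, -31854) = 11751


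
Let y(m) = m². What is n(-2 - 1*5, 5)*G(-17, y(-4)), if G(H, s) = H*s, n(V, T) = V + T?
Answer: 544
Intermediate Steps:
n(V, T) = T + V
n(-2 - 1*5, 5)*G(-17, y(-4)) = (5 + (-2 - 1*5))*(-17*(-4)²) = (5 + (-2 - 5))*(-17*16) = (5 - 7)*(-272) = -2*(-272) = 544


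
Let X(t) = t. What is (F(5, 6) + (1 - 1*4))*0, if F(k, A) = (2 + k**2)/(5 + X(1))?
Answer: 0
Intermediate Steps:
F(k, A) = 1/3 + k**2/6 (F(k, A) = (2 + k**2)/(5 + 1) = (2 + k**2)/6 = (2 + k**2)*(1/6) = 1/3 + k**2/6)
(F(5, 6) + (1 - 1*4))*0 = ((1/3 + (1/6)*5**2) + (1 - 1*4))*0 = ((1/3 + (1/6)*25) + (1 - 4))*0 = ((1/3 + 25/6) - 3)*0 = (9/2 - 3)*0 = (3/2)*0 = 0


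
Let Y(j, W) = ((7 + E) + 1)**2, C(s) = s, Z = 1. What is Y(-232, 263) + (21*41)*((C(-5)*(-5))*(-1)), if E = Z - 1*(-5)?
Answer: -21329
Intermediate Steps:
E = 6 (E = 1 - 1*(-5) = 1 + 5 = 6)
Y(j, W) = 196 (Y(j, W) = ((7 + 6) + 1)**2 = (13 + 1)**2 = 14**2 = 196)
Y(-232, 263) + (21*41)*((C(-5)*(-5))*(-1)) = 196 + (21*41)*(-5*(-5)*(-1)) = 196 + 861*(25*(-1)) = 196 + 861*(-25) = 196 - 21525 = -21329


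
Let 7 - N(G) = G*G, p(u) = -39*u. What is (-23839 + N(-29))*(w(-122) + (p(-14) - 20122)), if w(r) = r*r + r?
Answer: 118775822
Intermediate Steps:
N(G) = 7 - G² (N(G) = 7 - G*G = 7 - G²)
w(r) = r + r² (w(r) = r² + r = r + r²)
(-23839 + N(-29))*(w(-122) + (p(-14) - 20122)) = (-23839 + (7 - 1*(-29)²))*(-122*(1 - 122) + (-39*(-14) - 20122)) = (-23839 + (7 - 1*841))*(-122*(-121) + (546 - 20122)) = (-23839 + (7 - 841))*(14762 - 19576) = (-23839 - 834)*(-4814) = -24673*(-4814) = 118775822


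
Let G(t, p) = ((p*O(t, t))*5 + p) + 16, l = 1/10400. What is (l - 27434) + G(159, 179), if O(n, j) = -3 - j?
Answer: -1791181599/10400 ≈ -1.7223e+5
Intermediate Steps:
l = 1/10400 ≈ 9.6154e-5
G(t, p) = 16 + p + 5*p*(-3 - t) (G(t, p) = ((p*(-3 - t))*5 + p) + 16 = (5*p*(-3 - t) + p) + 16 = (p + 5*p*(-3 - t)) + 16 = 16 + p + 5*p*(-3 - t))
(l - 27434) + G(159, 179) = (1/10400 - 27434) + (16 + 179 - 5*179*(3 + 159)) = -285313599/10400 + (16 + 179 - 5*179*162) = -285313599/10400 + (16 + 179 - 144990) = -285313599/10400 - 144795 = -1791181599/10400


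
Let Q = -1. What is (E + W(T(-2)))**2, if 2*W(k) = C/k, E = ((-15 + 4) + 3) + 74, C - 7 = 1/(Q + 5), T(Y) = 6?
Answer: 10220809/2304 ≈ 4436.1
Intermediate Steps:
C = 29/4 (C = 7 + 1/(-1 + 5) = 7 + 1/4 = 29/4 ≈ 7.2500)
E = 66 (E = (-11 + 3) + 74 = -8 + 74 = 66)
W(k) = 29/(8*k) (W(k) = (29/(4*k))/2 = 29/(8*k))
(E + W(T(-2)))**2 = (66 + (29/8)/6)**2 = (66 + (29/8)*(1/6))**2 = (66 + 29/48)**2 = (3197/48)**2 = 10220809/2304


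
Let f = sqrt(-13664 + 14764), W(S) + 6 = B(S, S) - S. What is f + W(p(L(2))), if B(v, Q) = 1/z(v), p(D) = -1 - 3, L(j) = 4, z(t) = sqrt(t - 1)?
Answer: -2 + 10*sqrt(11) - I*sqrt(5)/5 ≈ 31.166 - 0.44721*I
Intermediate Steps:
z(t) = sqrt(-1 + t)
p(D) = -4
B(v, Q) = 1/sqrt(-1 + v) (B(v, Q) = 1/(sqrt(-1 + v)) = 1/sqrt(-1 + v))
W(S) = -6 + 1/sqrt(-1 + S) - S (W(S) = -6 + (1/sqrt(-1 + S) - S) = -6 + 1/sqrt(-1 + S) - S)
f = 10*sqrt(11) (f = sqrt(1100) = 10*sqrt(11) ≈ 33.166)
f + W(p(L(2))) = 10*sqrt(11) + (-6 + 1/sqrt(-1 - 4) - 1*(-4)) = 10*sqrt(11) + (-6 + 1/sqrt(-5) + 4) = 10*sqrt(11) + (-6 - I*sqrt(5)/5 + 4) = 10*sqrt(11) + (-2 - I*sqrt(5)/5) = -2 + 10*sqrt(11) - I*sqrt(5)/5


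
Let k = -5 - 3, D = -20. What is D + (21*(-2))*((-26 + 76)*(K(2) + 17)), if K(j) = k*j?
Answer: -2120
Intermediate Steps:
k = -8
K(j) = -8*j
D + (21*(-2))*((-26 + 76)*(K(2) + 17)) = -20 + (21*(-2))*((-26 + 76)*(-8*2 + 17)) = -20 - 2100*(-16 + 17) = -20 - 2100 = -2120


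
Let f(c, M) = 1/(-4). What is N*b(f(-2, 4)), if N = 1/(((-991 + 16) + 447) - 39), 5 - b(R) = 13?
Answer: 8/567 ≈ 0.014109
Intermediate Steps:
f(c, M) = -1/4
b(R) = -8 (b(R) = 5 - 1*13 = 5 - 13 = -8)
N = -1/567 (N = 1/((-975 + 447) - 39) = 1/(-528 - 39) = 1/(-567) = -1/567 ≈ -0.0017637)
N*b(f(-2, 4)) = -1/567*(-8) = 8/567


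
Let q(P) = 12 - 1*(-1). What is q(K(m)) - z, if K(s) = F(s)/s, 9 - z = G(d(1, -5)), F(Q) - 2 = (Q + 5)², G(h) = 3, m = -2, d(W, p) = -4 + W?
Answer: 7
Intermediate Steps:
F(Q) = 2 + (5 + Q)² (F(Q) = 2 + (Q + 5)² = 2 + (5 + Q)²)
z = 6 (z = 9 - 1*3 = 9 - 3 = 6)
K(s) = (2 + (5 + s)²)/s
q(P) = 13 (q(P) = 12 + 1 = 13)
q(K(m)) - z = 13 - 1*6 = 13 - 6 = 7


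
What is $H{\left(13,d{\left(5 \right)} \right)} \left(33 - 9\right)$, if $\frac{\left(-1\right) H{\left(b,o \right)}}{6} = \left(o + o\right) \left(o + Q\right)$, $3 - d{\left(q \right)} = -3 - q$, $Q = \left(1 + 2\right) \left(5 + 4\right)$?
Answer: $-120384$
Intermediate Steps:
$Q = 27$ ($Q = 3 \cdot 9 = 27$)
$d{\left(q \right)} = 6 + q$ ($d{\left(q \right)} = 3 - \left(-3 - q\right) = 3 + \left(3 + q\right) = 6 + q$)
$H{\left(b,o \right)} = - 12 o \left(27 + o\right)$ ($H{\left(b,o \right)} = - 6 \left(o + o\right) \left(o + 27\right) = - 6 \cdot 2 o \left(27 + o\right) = - 12 o \left(27 + o\right)$)
$H{\left(13,d{\left(5 \right)} \right)} \left(33 - 9\right) = - 12 \left(6 + 5\right) \left(27 + \left(6 + 5\right)\right) \left(33 - 9\right) = \left(-12\right) 11 \left(27 + 11\right) 24 = \left(-12\right) 11 \cdot 38 \cdot 24 = \left(-5016\right) 24 = -120384$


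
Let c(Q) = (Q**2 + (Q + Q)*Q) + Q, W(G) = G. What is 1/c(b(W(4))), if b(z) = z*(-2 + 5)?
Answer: 1/444 ≈ 0.0022523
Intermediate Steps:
b(z) = 3*z (b(z) = z*3 = 3*z)
c(Q) = Q + 3*Q**2 (c(Q) = (Q**2 + (2*Q)*Q) + Q = (Q**2 + 2*Q**2) + Q = 3*Q**2 + Q = Q + 3*Q**2)
1/c(b(W(4))) = 1/((3*4)*(1 + 3*(3*4))) = 1/(12*(1 + 3*12)) = 1/(12*(1 + 36)) = 1/(12*37) = 1/444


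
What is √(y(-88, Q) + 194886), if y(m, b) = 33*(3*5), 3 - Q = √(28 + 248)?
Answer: 3*√21709 ≈ 442.02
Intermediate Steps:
Q = 3 - 2*√69 (Q = 3 - √(28 + 248) = 3 - √276 = 3 - 2*√69 ≈ -13.613)
y(m, b) = 495 (y(m, b) = 33*15 = 495)
√(y(-88, Q) + 194886) = √(495 + 194886) = √195381 = 3*√21709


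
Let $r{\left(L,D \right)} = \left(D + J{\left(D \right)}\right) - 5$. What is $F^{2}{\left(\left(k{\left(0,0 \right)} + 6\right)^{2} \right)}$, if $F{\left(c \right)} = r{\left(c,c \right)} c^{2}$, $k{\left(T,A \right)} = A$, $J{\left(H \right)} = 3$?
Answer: $1941636096$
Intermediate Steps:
$r{\left(L,D \right)} = -2 + D$ ($r{\left(L,D \right)} = \left(D + 3\right) - 5 = \left(3 + D\right) - 5 = -2 + D$)
$F{\left(c \right)} = c^{2} \left(-2 + c\right)$ ($F{\left(c \right)} = \left(-2 + c\right) c^{2} = c^{2} \left(-2 + c\right)$)
$F^{2}{\left(\left(k{\left(0,0 \right)} + 6\right)^{2} \right)} = \left(\left(\left(0 + 6\right)^{2}\right)^{2} \left(-2 + \left(0 + 6\right)^{2}\right)\right)^{2} = \left(\left(6^{2}\right)^{2} \left(-2 + 6^{2}\right)\right)^{2} = \left(36^{2} \left(-2 + 36\right)\right)^{2} = \left(1296 \cdot 34\right)^{2} = 44064^{2} = 1941636096$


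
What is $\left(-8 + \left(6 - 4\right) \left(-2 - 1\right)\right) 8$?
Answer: $-112$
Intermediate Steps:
$\left(-8 + \left(6 - 4\right) \left(-2 - 1\right)\right) 8 = \left(-8 + 2 \left(-3\right)\right) 8 = \left(-8 - 6\right) 8 = \left(-14\right) 8 = -112$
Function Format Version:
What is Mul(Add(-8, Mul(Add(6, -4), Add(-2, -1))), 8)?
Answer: -112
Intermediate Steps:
Mul(Add(-8, Mul(Add(6, -4), Add(-2, -1))), 8) = Mul(Add(-8, Mul(2, -3)), 8) = Mul(Add(-8, -6), 8) = Mul(-14, 8) = -112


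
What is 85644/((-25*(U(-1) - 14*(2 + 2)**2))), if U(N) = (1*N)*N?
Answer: 85644/5575 ≈ 15.362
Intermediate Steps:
U(N) = N**2 (U(N) = N*N = N**2)
85644/((-25*(U(-1) - 14*(2 + 2)**2))) = 85644/((-25*((-1)**2 - 14*(2 + 2)**2))) = 85644/((-25*(1 - 14*4**2))) = 85644/((-25*(1 - 14*16))) = 85644/((-25*(1 - 224))) = 85644/((-25*(-223))) = 85644/5575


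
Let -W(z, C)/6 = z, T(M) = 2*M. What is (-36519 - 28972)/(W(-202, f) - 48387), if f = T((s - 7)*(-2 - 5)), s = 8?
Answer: 65491/47175 ≈ 1.3883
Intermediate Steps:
f = -14 (f = 2*((8 - 7)*(-2 - 5)) = 2*(1*(-7)) = 2*(-7) = -14)
W(z, C) = -6*z
(-36519 - 28972)/(W(-202, f) - 48387) = (-36519 - 28972)/(-6*(-202) - 48387) = -65491/(1212 - 48387) = -65491/(-47175) = -65491*(-1/47175) = 65491/47175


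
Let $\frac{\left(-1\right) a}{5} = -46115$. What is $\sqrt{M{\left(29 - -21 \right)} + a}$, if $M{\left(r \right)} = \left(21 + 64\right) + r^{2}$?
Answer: $2 \sqrt{58290} \approx 482.87$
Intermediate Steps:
$a = 230575$ ($a = \left(-5\right) \left(-46115\right) = 230575$)
$M{\left(r \right)} = 85 + r^{2}$
$\sqrt{M{\left(29 - -21 \right)} + a} = \sqrt{\left(85 + \left(29 - -21\right)^{2}\right) + 230575} = \sqrt{\left(85 + \left(29 + 21\right)^{2}\right) + 230575} = \sqrt{\left(85 + 50^{2}\right) + 230575} = \sqrt{\left(85 + 2500\right) + 230575} = \sqrt{2585 + 230575} = \sqrt{233160} = 2 \sqrt{58290}$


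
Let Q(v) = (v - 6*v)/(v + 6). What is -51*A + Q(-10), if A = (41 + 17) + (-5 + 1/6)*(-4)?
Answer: -7913/2 ≈ -3956.5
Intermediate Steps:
Q(v) = -5*v/(6 + v) (Q(v) = (-5*v)/(6 + v) = -5*v/(6 + v))
A = 232/3 (A = 58 + (-5 + ⅙)*(-4) = 58 - 29/6*(-4) = 58 + 58/3 = 232/3 ≈ 77.333)
-51*A + Q(-10) = -51*232/3 - 5*(-10)/(6 - 10) = -3944 - 5*(-10)/(-4) = -3944 - 5*(-10)*(-¼) = -3944 - 25/2 = -7913/2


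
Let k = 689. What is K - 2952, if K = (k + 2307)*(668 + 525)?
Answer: 3571276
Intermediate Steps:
K = 3574228 (K = (689 + 2307)*(668 + 525) = 2996*1193 = 3574228)
K - 2952 = 3574228 - 2952 = 3571276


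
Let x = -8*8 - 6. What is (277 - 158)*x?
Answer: -8330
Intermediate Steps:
x = -70 (x = -64 - 6 = -70)
(277 - 158)*x = (277 - 158)*(-70) = 119*(-70) = -8330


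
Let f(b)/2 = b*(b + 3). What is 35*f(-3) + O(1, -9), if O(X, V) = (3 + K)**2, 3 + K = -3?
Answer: 9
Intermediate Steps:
K = -6 (K = -3 - 3 = -6)
f(b) = 2*b*(3 + b) (f(b) = 2*(b*(b + 3)) = 2*(b*(3 + b)) = 2*b*(3 + b))
O(X, V) = 9 (O(X, V) = (3 - 6)**2 = (-3)**2 = 9)
35*f(-3) + O(1, -9) = 35*(2*(-3)*(3 - 3)) + 9 = 35*(2*(-3)*0) + 9 = 35*0 + 9 = 0 + 9 = 9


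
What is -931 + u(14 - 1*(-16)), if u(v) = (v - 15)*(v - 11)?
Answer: -646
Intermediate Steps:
u(v) = (-15 + v)*(-11 + v)
-931 + u(14 - 1*(-16)) = -931 + (165 + (14 - 1*(-16))² - 26*(14 - 1*(-16))) = -931 + (165 + (14 + 16)² - 26*(14 + 16)) = -931 + (165 + 30² - 26*30) = -931 + (165 + 900 - 780) = -931 + 285 = -646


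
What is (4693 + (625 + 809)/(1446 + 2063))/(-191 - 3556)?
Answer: -16469171/13148223 ≈ -1.2526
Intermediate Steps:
(4693 + (625 + 809)/(1446 + 2063))/(-191 - 3556) = (4693 + 1434/3509)/(-3747) = (4693 + 1434*(1/3509))*(-1/3747) = (4693 + 1434/3509)*(-1/3747) = (16469171/3509)*(-1/3747) = -16469171/13148223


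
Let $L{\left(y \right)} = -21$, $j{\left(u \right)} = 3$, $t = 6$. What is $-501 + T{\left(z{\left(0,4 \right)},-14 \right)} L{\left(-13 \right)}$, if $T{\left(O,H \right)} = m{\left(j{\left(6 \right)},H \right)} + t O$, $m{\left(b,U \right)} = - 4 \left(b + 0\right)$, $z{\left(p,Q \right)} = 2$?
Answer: $-501$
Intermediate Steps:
$m{\left(b,U \right)} = - 4 b$
$T{\left(O,H \right)} = -12 + 6 O$ ($T{\left(O,H \right)} = \left(-4\right) 3 + 6 O = -12 + 6 O$)
$-501 + T{\left(z{\left(0,4 \right)},-14 \right)} L{\left(-13 \right)} = -501 + \left(-12 + 6 \cdot 2\right) \left(-21\right) = -501 + \left(-12 + 12\right) \left(-21\right) = -501 + 0 \left(-21\right) = -501 + 0 = -501$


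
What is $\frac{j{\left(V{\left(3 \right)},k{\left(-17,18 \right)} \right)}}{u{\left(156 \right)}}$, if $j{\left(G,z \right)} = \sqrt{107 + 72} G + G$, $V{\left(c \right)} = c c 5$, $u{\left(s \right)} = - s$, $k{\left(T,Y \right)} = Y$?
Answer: $- \frac{15}{52} - \frac{15 \sqrt{179}}{52} \approx -4.1478$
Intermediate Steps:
$V{\left(c \right)} = 5 c^{2}$ ($V{\left(c \right)} = c^{2} \cdot 5 = 5 c^{2}$)
$j{\left(G,z \right)} = G + G \sqrt{179}$ ($j{\left(G,z \right)} = \sqrt{179} G + G = G \sqrt{179} + G = G + G \sqrt{179}$)
$\frac{j{\left(V{\left(3 \right)},k{\left(-17,18 \right)} \right)}}{u{\left(156 \right)}} = \frac{5 \cdot 3^{2} \left(1 + \sqrt{179}\right)}{\left(-1\right) 156} = \frac{5 \cdot 9 \left(1 + \sqrt{179}\right)}{-156} = 45 \left(1 + \sqrt{179}\right) \left(- \frac{1}{156}\right) = \left(45 + 45 \sqrt{179}\right) \left(- \frac{1}{156}\right) = - \frac{15}{52} - \frac{15 \sqrt{179}}{52}$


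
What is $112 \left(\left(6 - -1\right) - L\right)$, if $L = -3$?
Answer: $1120$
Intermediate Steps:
$112 \left(\left(6 - -1\right) - L\right) = 112 \left(\left(6 - -1\right) - -3\right) = 112 \left(\left(6 + 1\right) + 3\right) = 112 \left(7 + 3\right) = 112 \cdot 10 = 1120$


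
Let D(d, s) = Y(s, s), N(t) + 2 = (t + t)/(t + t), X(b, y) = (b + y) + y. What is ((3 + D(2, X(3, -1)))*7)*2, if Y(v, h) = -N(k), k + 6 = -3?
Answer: 56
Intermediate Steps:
k = -9 (k = -6 - 3 = -9)
X(b, y) = b + 2*y
N(t) = -1 (N(t) = -2 + (t + t)/(t + t) = -2 + (2*t)/((2*t)) = -2 + (2*t)*(1/(2*t)) = -2 + 1 = -1)
Y(v, h) = 1 (Y(v, h) = -1*(-1) = 1)
D(d, s) = 1
((3 + D(2, X(3, -1)))*7)*2 = ((3 + 1)*7)*2 = (4*7)*2 = 28*2 = 56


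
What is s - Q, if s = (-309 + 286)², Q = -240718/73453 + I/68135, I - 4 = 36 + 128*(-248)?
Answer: 2666227036837/5004720155 ≈ 532.74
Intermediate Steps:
I = -31704 (I = 4 + (36 + 128*(-248)) = 4 + (36 - 31744) = 4 - 31708 = -31704)
Q = -18730074842/5004720155 (Q = -240718/73453 - 31704/68135 = -18730074842/5004720155 ≈ -3.7425)
s = 529 (s = (-23)² = 529)
s - Q = 529 - 1*(-18730074842/5004720155) = 529 + 18730074842/5004720155 = 2666227036837/5004720155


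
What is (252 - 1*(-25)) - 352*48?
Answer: -16619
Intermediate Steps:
(252 - 1*(-25)) - 352*48 = (252 + 25) - 16896 = 277 - 16896 = -16619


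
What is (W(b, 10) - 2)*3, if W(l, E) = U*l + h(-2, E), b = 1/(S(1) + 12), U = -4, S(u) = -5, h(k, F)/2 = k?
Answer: -138/7 ≈ -19.714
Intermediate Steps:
h(k, F) = 2*k
b = 1/7 (b = 1/(-5 + 12) = 1/7 ≈ 0.14286)
W(l, E) = -4 - 4*l (W(l, E) = -4*l + 2*(-2) = -4*l - 4 = -4 - 4*l)
(W(b, 10) - 2)*3 = ((-4 - 4*1/7) - 2)*3 = ((-4 - 4/7) - 2)*3 = (-32/7 - 2)*3 = -46/7*3 = -138/7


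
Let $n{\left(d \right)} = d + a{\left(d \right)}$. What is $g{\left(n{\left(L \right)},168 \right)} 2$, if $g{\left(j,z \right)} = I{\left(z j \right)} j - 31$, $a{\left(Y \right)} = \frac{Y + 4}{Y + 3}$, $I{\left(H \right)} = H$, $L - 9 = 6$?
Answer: $\frac{2336914}{27} \approx 86552.0$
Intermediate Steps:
$L = 15$ ($L = 9 + 6 = 15$)
$a{\left(Y \right)} = \frac{4 + Y}{3 + Y}$
$n{\left(d \right)} = d + \frac{4 + d}{3 + d}$
$g{\left(j,z \right)} = -31 + z j^{2}$ ($g{\left(j,z \right)} = z j j - 31 = j z j - 31 = z j^{2} - 31 = -31 + z j^{2}$)
$g{\left(n{\left(L \right)},168 \right)} 2 = \left(-31 + 168 \left(\frac{4 + 15 + 15 \left(3 + 15\right)}{3 + 15}\right)^{2}\right) 2 = \left(-31 + 168 \left(\frac{4 + 15 + 15 \cdot 18}{18}\right)^{2}\right) 2 = \left(-31 + 168 \left(\frac{4 + 15 + 270}{18}\right)^{2}\right) 2 = \left(-31 + 168 \left(\frac{1}{18} \cdot 289\right)^{2}\right) 2 = \left(-31 + 168 \left(\frac{289}{18}\right)^{2}\right) 2 = \left(-31 + 168 \cdot \frac{83521}{324}\right) 2 = \left(-31 + \frac{1169294}{27}\right) 2 = \frac{1168457}{27} \cdot 2 = \frac{2336914}{27}$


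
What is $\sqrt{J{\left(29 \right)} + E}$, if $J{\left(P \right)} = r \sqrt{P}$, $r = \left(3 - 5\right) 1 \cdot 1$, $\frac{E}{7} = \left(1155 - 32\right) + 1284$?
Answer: $\sqrt{16849 - 2 \sqrt{29}} \approx 129.76$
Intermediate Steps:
$E = 16849$ ($E = 7 \left(\left(1155 - 32\right) + 1284\right) = 7 \left(1123 + 1284\right) = 7 \cdot 2407 = 16849$)
$r = -2$ ($r = \left(-2\right) 1 \cdot 1 = \left(-2\right) 1 = -2$)
$J{\left(P \right)} = - 2 \sqrt{P}$
$\sqrt{J{\left(29 \right)} + E} = \sqrt{- 2 \sqrt{29} + 16849} = \sqrt{16849 - 2 \sqrt{29}}$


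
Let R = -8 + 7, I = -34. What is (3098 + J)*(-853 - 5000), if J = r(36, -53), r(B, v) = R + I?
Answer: -17927739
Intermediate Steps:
R = -1
r(B, v) = -35 (r(B, v) = -1 - 34 = -35)
J = -35
(3098 + J)*(-853 - 5000) = (3098 - 35)*(-853 - 5000) = 3063*(-5853) = -17927739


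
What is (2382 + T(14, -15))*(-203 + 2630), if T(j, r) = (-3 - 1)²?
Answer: 5819946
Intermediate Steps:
T(j, r) = 16 (T(j, r) = (-4)² = 16)
(2382 + T(14, -15))*(-203 + 2630) = (2382 + 16)*(-203 + 2630) = 2398*2427 = 5819946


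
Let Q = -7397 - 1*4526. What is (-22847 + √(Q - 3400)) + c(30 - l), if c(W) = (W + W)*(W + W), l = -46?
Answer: 257 + I*√15323 ≈ 257.0 + 123.79*I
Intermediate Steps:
Q = -11923 (Q = -7397 - 4526 = -11923)
c(W) = 4*W² (c(W) = (2*W)*(2*W) = 4*W²)
(-22847 + √(Q - 3400)) + c(30 - l) = (-22847 + √(-11923 - 3400)) + 4*(30 - 1*(-46))² = (-22847 + √(-15323)) + 4*(30 + 46)² = (-22847 + I*√15323) + 4*76² = (-22847 + I*√15323) + 4*5776 = (-22847 + I*√15323) + 23104 = 257 + I*√15323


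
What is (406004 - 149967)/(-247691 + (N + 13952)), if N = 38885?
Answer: -15061/11462 ≈ -1.3140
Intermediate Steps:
(406004 - 149967)/(-247691 + (N + 13952)) = (406004 - 149967)/(-247691 + (38885 + 13952)) = 256037/(-247691 + 52837) = 256037/(-194854) = 256037*(-1/194854) = -15061/11462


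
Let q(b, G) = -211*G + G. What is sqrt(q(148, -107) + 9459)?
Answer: sqrt(31929) ≈ 178.69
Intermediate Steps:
q(b, G) = -210*G
sqrt(q(148, -107) + 9459) = sqrt(-210*(-107) + 9459) = sqrt(22470 + 9459) = sqrt(31929)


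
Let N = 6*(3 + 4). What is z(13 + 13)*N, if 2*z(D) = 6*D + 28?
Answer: 3864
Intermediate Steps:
z(D) = 14 + 3*D (z(D) = (6*D + 28)/2 = (28 + 6*D)/2 = 14 + 3*D)
N = 42 (N = 6*7 = 42)
z(13 + 13)*N = (14 + 3*(13 + 13))*42 = (14 + 3*26)*42 = (14 + 78)*42 = 92*42 = 3864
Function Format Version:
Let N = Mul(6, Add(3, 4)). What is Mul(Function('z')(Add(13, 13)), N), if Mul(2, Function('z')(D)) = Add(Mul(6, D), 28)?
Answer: 3864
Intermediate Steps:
Function('z')(D) = Add(14, Mul(3, D)) (Function('z')(D) = Mul(Rational(1, 2), Add(Mul(6, D), 28)) = Mul(Rational(1, 2), Add(28, Mul(6, D))) = Add(14, Mul(3, D)))
N = 42 (N = Mul(6, 7) = 42)
Mul(Function('z')(Add(13, 13)), N) = Mul(Add(14, Mul(3, Add(13, 13))), 42) = Mul(Add(14, Mul(3, 26)), 42) = Mul(Add(14, 78), 42) = Mul(92, 42) = 3864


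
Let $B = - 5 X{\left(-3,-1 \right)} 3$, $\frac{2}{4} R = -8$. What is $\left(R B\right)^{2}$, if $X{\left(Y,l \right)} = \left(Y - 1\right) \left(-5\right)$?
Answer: $23040000$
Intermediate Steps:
$R = -16$ ($R = 2 \left(-8\right) = -16$)
$X{\left(Y,l \right)} = 5 - 5 Y$ ($X{\left(Y,l \right)} = \left(-1 + Y\right) \left(-5\right) = 5 - 5 Y$)
$B = -300$ ($B = - 5 \left(5 - -15\right) 3 = - 5 \left(5 + 15\right) 3 = \left(-5\right) 20 \cdot 3 = \left(-100\right) 3 = -300$)
$\left(R B\right)^{2} = \left(\left(-16\right) \left(-300\right)\right)^{2} = 4800^{2} = 23040000$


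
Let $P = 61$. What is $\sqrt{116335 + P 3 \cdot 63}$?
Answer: $2 \sqrt{31966} \approx 357.58$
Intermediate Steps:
$\sqrt{116335 + P 3 \cdot 63} = \sqrt{116335 + 61 \cdot 3 \cdot 63} = \sqrt{116335 + 183 \cdot 63} = \sqrt{116335 + 11529} = \sqrt{127864} = 2 \sqrt{31966}$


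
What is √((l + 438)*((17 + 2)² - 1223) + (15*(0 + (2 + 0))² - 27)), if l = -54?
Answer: 15*I*√1471 ≈ 575.3*I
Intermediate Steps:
√((l + 438)*((17 + 2)² - 1223) + (15*(0 + (2 + 0))² - 27)) = √((-54 + 438)*((17 + 2)² - 1223) + (15*(0 + (2 + 0))² - 27)) = √(384*(19² - 1223) + (15*(0 + 2)² - 27)) = √(384*(361 - 1223) + (15*2² - 27)) = √(384*(-862) + (15*4 - 27)) = √(-331008 + (60 - 27)) = √(-331008 + 33) = √(-330975) = 15*I*√1471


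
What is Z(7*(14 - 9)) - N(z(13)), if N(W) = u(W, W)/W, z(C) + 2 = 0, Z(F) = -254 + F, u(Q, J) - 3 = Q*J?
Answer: -431/2 ≈ -215.50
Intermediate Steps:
u(Q, J) = 3 + J*Q (u(Q, J) = 3 + Q*J = 3 + J*Q)
z(C) = -2 (z(C) = -2 + 0 = -2)
N(W) = (3 + W²)/W (N(W) = (3 + W*W)/W = (3 + W²)/W)
Z(7*(14 - 9)) - N(z(13)) = (-254 + 7*(14 - 9)) - (-2 + 3/(-2)) = (-254 + 7*5) - (-2 + 3*(-½)) = (-254 + 35) - (-2 - 3/2) = -219 - 1*(-7/2) = -219 + 7/2 = -431/2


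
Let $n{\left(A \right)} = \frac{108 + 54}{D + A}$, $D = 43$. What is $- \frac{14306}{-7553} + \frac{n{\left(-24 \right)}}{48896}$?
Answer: $\frac{6645920465}{3508459136} \approx 1.8943$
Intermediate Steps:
$n{\left(A \right)} = \frac{162}{43 + A}$ ($n{\left(A \right)} = \frac{108 + 54}{43 + A} = \frac{162}{43 + A}$)
$- \frac{14306}{-7553} + \frac{n{\left(-24 \right)}}{48896} = - \frac{14306}{-7553} + \frac{162 \frac{1}{43 - 24}}{48896} = \left(-14306\right) \left(- \frac{1}{7553}\right) + \frac{162}{19} \cdot \frac{1}{48896} = \frac{14306}{7553} + 162 \cdot \frac{1}{19} \cdot \frac{1}{48896} = \frac{14306}{7553} + \frac{162}{19} \cdot \frac{1}{48896} = \frac{14306}{7553} + \frac{81}{464512} = \frac{6645920465}{3508459136}$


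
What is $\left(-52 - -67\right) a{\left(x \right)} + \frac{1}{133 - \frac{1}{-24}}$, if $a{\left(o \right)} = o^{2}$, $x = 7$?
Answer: $\frac{2346879}{3193} \approx 735.01$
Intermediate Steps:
$\left(-52 - -67\right) a{\left(x \right)} + \frac{1}{133 - \frac{1}{-24}} = \left(-52 - -67\right) 7^{2} + \frac{1}{133 - \frac{1}{-24}} = \left(-52 + 67\right) 49 + \frac{1}{133 - - \frac{1}{24}} = 15 \cdot 49 + \frac{1}{133 + \frac{1}{24}} = 735 + \frac{1}{\frac{3193}{24}} = 735 + \frac{24}{3193} = \frac{2346879}{3193}$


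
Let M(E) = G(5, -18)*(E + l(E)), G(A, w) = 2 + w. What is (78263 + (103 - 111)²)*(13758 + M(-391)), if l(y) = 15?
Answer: 1548838098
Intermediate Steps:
M(E) = -240 - 16*E (M(E) = (2 - 18)*(E + 15) = -16*(15 + E) = -240 - 16*E)
(78263 + (103 - 111)²)*(13758 + M(-391)) = (78263 + (103 - 111)²)*(13758 + (-240 - 16*(-391))) = (78263 + (-8)²)*(13758 + (-240 + 6256)) = (78263 + 64)*(13758 + 6016) = 78327*19774 = 1548838098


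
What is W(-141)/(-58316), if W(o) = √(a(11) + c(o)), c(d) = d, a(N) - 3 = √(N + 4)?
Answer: -I*√(138 - √15)/58316 ≈ -0.0001986*I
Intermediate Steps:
a(N) = 3 + √(4 + N) (a(N) = 3 + √(N + 4) = 3 + √(4 + N))
W(o) = √(3 + o + √15) (W(o) = √((3 + √(4 + 11)) + o) = √((3 + √15) + o) = √(3 + o + √15))
W(-141)/(-58316) = √(3 - 141 + √15)/(-58316) = √(-138 + √15)*(-1/58316) = -√(-138 + √15)/58316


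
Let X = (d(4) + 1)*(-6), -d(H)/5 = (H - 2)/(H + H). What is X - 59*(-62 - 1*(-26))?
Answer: 4251/2 ≈ 2125.5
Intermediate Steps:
d(H) = -5*(-2 + H)/(2*H) (d(H) = -5*(H - 2)/(H + H) = -5*(-2 + H)/(2*H))
X = 3/2 (X = ((-5/2 + 5/4) + 1)*(-6) = (-5/4 + 1)*(-6) = -¼*(-6) = 3/2 ≈ 1.5000)
X - 59*(-62 - 1*(-26)) = 3/2 - 59*(-62 - 1*(-26)) = 3/2 - 59*(-62 + 26) = 3/2 - 59*(-36) = 3/2 + 2124 = 4251/2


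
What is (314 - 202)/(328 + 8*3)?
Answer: 7/22 ≈ 0.31818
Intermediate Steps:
(314 - 202)/(328 + 8*3) = 112/(328 + 24) = 112/352 = 112*(1/352) = 7/22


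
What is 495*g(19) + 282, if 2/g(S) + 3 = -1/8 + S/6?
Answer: 24042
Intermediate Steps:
g(S) = 2/(-25/8 + S/6) (g(S) = 2/(-3 + (-1/8 + S/6)) = 2/(-3 + (-1*⅛ + S*(⅙))) = 2/(-3 + (-⅛ + S/6)) = 2/(-25/8 + S/6))
495*g(19) + 282 = 495*(48/(-75 + 4*19)) + 282 = 495*(48/(-75 + 76)) + 282 = 495*(48/1) + 282 = 495*(48*1) + 282 = 495*48 + 282 = 23760 + 282 = 24042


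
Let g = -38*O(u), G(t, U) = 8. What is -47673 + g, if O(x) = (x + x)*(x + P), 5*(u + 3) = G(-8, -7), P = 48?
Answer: -1067869/25 ≈ -42715.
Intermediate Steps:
u = -7/5 (u = -3 + (⅕)*8 = -3 + 8/5 = -7/5 ≈ -1.4000)
O(x) = 2*x*(48 + x) (O(x) = (x + x)*(x + 48) = (2*x)*(48 + x) = 2*x*(48 + x))
g = 123956/25 (g = -76*(-7)*(48 - 7/5)/5 = -76*(-7)*233/(5*5) = -38*(-3262/25) = 123956/25 ≈ 4958.2)
-47673 + g = -47673 + 123956/25 = -1067869/25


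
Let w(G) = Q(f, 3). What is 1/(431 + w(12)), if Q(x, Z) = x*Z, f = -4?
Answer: 1/419 ≈ 0.0023866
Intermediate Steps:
Q(x, Z) = Z*x
w(G) = -12 (w(G) = 3*(-4) = -12)
1/(431 + w(12)) = 1/(431 - 12) = 1/419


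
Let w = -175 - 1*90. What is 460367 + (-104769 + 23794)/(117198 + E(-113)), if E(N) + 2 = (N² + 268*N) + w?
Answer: 45767764697/99416 ≈ 4.6037e+5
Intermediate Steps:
w = -265 (w = -175 - 90 = -265)
E(N) = -267 + N² + 268*N (E(N) = -2 + ((N² + 268*N) - 265) = -2 + (-265 + N² + 268*N) = -267 + N² + 268*N)
460367 + (-104769 + 23794)/(117198 + E(-113)) = 460367 + (-104769 + 23794)/(117198 + (-267 + (-113)² + 268*(-113))) = 460367 - 80975/(117198 + (-267 + 12769 - 30284)) = 460367 - 80975/(117198 - 17782) = 460367 - 80975/99416 = 45767764697/99416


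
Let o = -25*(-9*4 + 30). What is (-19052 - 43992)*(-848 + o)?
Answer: 44004712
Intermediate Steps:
o = 150 (o = -25*(-36 + 30) = -25*(-6) = 150)
(-19052 - 43992)*(-848 + o) = (-19052 - 43992)*(-848 + 150) = -63044*(-698) = 44004712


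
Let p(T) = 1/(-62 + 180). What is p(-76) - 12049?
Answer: -1421781/118 ≈ -12049.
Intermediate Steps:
p(T) = 1/118
p(-76) - 12049 = 1/118 - 12049 = -1421781/118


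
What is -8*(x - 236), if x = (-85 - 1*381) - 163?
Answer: 6920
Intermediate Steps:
x = -629 (x = (-85 - 381) - 163 = -466 - 163 = -629)
-8*(x - 236) = -8*(-629 - 236) = -8*(-865) = 6920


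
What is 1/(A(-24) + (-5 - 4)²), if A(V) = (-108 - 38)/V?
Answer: 12/1045 ≈ 0.011483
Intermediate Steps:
A(V) = -146/V
1/(A(-24) + (-5 - 4)²) = 1/(-146/(-24) + (-5 - 4)²) = 1/(-146*(-1/24) + (-9)²) = 1/(73/12 + 81) = 1/(1045/12) = 12/1045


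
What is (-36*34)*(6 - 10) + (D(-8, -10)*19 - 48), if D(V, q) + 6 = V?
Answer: 4582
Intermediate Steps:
D(V, q) = -6 + V
(-36*34)*(6 - 10) + (D(-8, -10)*19 - 48) = (-36*34)*(6 - 10) + ((-6 - 8)*19 - 48) = -1224*(-4) + (-14*19 - 48) = 4896 + (-266 - 48) = 4896 - 314 = 4582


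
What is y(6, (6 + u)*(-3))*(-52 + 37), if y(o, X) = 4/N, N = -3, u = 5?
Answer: 20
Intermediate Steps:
y(o, X) = -4/3 (y(o, X) = 4/(-3) = 4*(-⅓) = -4/3)
y(6, (6 + u)*(-3))*(-52 + 37) = -4*(-52 + 37)/3 = -4/3*(-15) = 20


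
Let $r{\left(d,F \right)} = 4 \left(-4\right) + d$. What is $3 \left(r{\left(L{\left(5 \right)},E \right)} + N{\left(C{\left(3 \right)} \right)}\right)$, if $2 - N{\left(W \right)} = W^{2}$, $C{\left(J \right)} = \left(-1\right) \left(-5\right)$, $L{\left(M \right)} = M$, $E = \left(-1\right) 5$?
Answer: $-102$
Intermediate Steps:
$E = -5$
$r{\left(d,F \right)} = -16 + d$
$C{\left(J \right)} = 5$
$N{\left(W \right)} = 2 - W^{2}$
$3 \left(r{\left(L{\left(5 \right)},E \right)} + N{\left(C{\left(3 \right)} \right)}\right) = 3 \left(\left(-16 + 5\right) + \left(2 - 5^{2}\right)\right) = 3 \left(-11 + \left(2 - 25\right)\right) = 3 \left(-11 - 23\right) = 3 \left(-34\right) = -102$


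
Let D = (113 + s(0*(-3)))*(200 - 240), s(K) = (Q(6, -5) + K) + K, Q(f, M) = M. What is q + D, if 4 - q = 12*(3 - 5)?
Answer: -4292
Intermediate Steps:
s(K) = -5 + 2*K (s(K) = (-5 + K) + K = -5 + 2*K)
D = -4320 (D = (113 + (-5 + 2*(0*(-3))))*(200 - 240) = (113 + (-5 + 2*0))*(-40) = (113 + (-5 + 0))*(-40) = (113 - 5)*(-40) = 108*(-40) = -4320)
q = 28 (q = 4 - 12*(3 - 5) = 4 - 12*(-2) = 4 - 1*(-24) = 4 + 24 = 28)
q + D = 28 - 4320 = -4292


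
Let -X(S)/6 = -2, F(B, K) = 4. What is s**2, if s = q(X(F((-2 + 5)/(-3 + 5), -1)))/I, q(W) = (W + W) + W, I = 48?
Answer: 9/16 ≈ 0.56250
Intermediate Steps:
X(S) = 12 (X(S) = -6*(-2) = 12)
q(W) = 3*W (q(W) = 2*W + W = 3*W)
s = 3/4 (s = (3*12)/48 = 36*(1/48) = 3/4 ≈ 0.75000)
s**2 = (3/4)**2 = 9/16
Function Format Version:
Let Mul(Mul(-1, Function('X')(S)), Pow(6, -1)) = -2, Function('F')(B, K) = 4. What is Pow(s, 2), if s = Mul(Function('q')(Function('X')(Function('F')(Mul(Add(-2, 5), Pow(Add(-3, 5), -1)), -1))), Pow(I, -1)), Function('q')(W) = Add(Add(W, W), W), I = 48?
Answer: Rational(9, 16) ≈ 0.56250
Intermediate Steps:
Function('X')(S) = 12 (Function('X')(S) = Mul(-6, -2) = 12)
Function('q')(W) = Mul(3, W) (Function('q')(W) = Add(Mul(2, W), W) = Mul(3, W))
s = Rational(3, 4) (s = Mul(Mul(3, 12), Pow(48, -1)) = Mul(36, Rational(1, 48)) = Rational(3, 4) ≈ 0.75000)
Pow(s, 2) = Pow(Rational(3, 4), 2) = Rational(9, 16)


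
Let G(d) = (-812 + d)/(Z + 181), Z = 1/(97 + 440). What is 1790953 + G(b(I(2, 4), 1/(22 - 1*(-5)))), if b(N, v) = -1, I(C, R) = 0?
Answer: 174076613113/97198 ≈ 1.7909e+6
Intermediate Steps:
Z = 1/537 ≈ 0.0018622
G(d) = -218022/48599 + 537*d/97198 (G(d) = (-812 + d)/(1/537 + 181) = (-812 + d)/(97198/537) = (-812 + d)*(537/97198) = -218022/48599 + 537*d/97198)
1790953 + G(b(I(2, 4), 1/(22 - 1*(-5)))) = 1790953 + (-218022/48599 + (537/97198)*(-1)) = 1790953 + (-218022/48599 - 537/97198) = 1790953 - 436581/97198 = 174076613113/97198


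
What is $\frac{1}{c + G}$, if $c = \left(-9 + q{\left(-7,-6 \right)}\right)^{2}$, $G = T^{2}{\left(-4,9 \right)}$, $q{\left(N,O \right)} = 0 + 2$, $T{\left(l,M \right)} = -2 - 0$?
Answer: $\frac{1}{53} \approx 0.018868$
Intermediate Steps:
$T{\left(l,M \right)} = -2$ ($T{\left(l,M \right)} = -2 + 0 = -2$)
$q{\left(N,O \right)} = 2$
$G = 4$ ($G = \left(-2\right)^{2} = 4$)
$c = 49$ ($c = \left(-9 + 2\right)^{2} = \left(-7\right)^{2} = 49$)
$\frac{1}{c + G} = \frac{1}{49 + 4} = \frac{1}{53}$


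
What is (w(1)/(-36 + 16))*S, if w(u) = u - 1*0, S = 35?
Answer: -7/4 ≈ -1.7500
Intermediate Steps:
w(u) = u (w(u) = u + 0 = u)
(w(1)/(-36 + 16))*S = (1/(-36 + 16))*35 = (1/(-20))*35 = (1*(-1/20))*35 = -1/20*35 = -7/4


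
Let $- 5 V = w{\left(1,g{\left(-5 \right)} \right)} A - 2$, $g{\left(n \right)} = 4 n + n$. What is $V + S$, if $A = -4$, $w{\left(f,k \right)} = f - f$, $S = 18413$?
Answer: $\frac{92067}{5} \approx 18413.0$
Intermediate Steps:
$g{\left(n \right)} = 5 n$
$w{\left(f,k \right)} = 0$
$V = \frac{2}{5}$ ($V = - \frac{0 \left(-4\right) - 2}{5} = - \frac{0 - 2}{5} = \left(- \frac{1}{5}\right) \left(-2\right) = \frac{2}{5} \approx 0.4$)
$V + S = \frac{2}{5} + 18413 = \frac{92067}{5}$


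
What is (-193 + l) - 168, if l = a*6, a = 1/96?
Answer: -5775/16 ≈ -360.94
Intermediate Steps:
a = 1/96 ≈ 0.010417
l = 1/16 (l = (1/96)*6 = 1/16 ≈ 0.062500)
(-193 + l) - 168 = (-193 + 1/16) - 168 = -3087/16 - 168 = -5775/16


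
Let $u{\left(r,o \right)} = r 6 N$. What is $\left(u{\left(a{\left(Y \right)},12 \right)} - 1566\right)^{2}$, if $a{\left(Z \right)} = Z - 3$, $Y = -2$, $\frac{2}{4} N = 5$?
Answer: $3481956$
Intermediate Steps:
$N = 10$ ($N = 2 \cdot 5 = 10$)
$a{\left(Z \right)} = -3 + Z$ ($a{\left(Z \right)} = Z - 3 = -3 + Z$)
$u{\left(r,o \right)} = 60 r$ ($u{\left(r,o \right)} = r 6 \cdot 10 = 6 r 10 = 60 r$)
$\left(u{\left(a{\left(Y \right)},12 \right)} - 1566\right)^{2} = \left(60 \left(-3 - 2\right) - 1566\right)^{2} = \left(60 \left(-5\right) - 1566\right)^{2} = \left(-300 - 1566\right)^{2} = \left(-1866\right)^{2} = 3481956$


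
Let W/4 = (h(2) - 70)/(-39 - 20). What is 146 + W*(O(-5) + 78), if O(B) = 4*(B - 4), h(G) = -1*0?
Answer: 20374/59 ≈ 345.32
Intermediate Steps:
h(G) = 0
O(B) = -16 + 4*B (O(B) = 4*(-4 + B) = -16 + 4*B)
W = 280/59 (W = 4*((0 - 70)/(-39 - 20)) = 4*(-70/(-59)) = 4*(-70*(-1/59)) = 4*(70/59) = 280/59 ≈ 4.7458)
146 + W*(O(-5) + 78) = 146 + 280*((-16 + 4*(-5)) + 78)/59 = 146 + 280*((-16 - 20) + 78)/59 = 146 + 280*(-36 + 78)/59 = 146 + (280/59)*42 = 146 + 11760/59 = 20374/59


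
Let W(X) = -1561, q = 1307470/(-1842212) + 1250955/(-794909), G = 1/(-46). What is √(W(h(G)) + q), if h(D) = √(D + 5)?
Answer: I*√838092158495133720019871406/732195449354 ≈ 39.538*I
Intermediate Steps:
G = -1/46 ≈ -0.021739
q = -1671921991345/732195449354 (q = 1307470*(-1/1842212) + 1250955*(-1/794909) = -653735/921106 - 1250955/794909 = -1671921991345/732195449354 ≈ -2.2834)
h(D) = √(5 + D)
√(W(h(G)) + q) = √(-1561 - 1671921991345/732195449354) = √(-1144629018432939/732195449354) = I*√838092158495133720019871406/732195449354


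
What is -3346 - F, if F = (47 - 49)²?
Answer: -3350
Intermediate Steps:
F = 4 (F = (-2)² = 4)
-3346 - F = -3346 - 1*4 = -3346 - 4 = -3350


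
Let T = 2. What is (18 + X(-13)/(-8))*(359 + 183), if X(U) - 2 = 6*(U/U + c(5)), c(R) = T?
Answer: 8401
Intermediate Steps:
c(R) = 2
X(U) = 20 (X(U) = 2 + 6*(U/U + 2) = 2 + 6*(1 + 2) = 2 + 6*3 = 2 + 18 = 20)
(18 + X(-13)/(-8))*(359 + 183) = (18 + 20/(-8))*(359 + 183) = (18 + 20*(-⅛))*542 = (18 - 5/2)*542 = (31/2)*542 = 8401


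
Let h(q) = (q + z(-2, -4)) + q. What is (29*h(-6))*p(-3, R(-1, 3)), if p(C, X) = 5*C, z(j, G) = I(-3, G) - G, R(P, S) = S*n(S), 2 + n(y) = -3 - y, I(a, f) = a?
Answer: 4785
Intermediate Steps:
n(y) = -5 - y (n(y) = -2 + (-3 - y) = -5 - y)
R(P, S) = S*(-5 - S)
z(j, G) = -3 - G
h(q) = 1 + 2*q (h(q) = (q + (-3 - 1*(-4))) + q = (q + (-3 + 4)) + q = (q + 1) + q = (1 + q) + q = 1 + 2*q)
(29*h(-6))*p(-3, R(-1, 3)) = (29*(1 + 2*(-6)))*(5*(-3)) = (29*(1 - 12))*(-15) = (29*(-11))*(-15) = -319*(-15) = 4785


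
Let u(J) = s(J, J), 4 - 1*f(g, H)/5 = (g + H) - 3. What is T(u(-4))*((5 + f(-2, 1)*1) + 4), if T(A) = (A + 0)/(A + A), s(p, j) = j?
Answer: 49/2 ≈ 24.500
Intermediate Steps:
f(g, H) = 35 - 5*H - 5*g (f(g, H) = 20 - 5*((g + H) - 3) = 20 - 5*((H + g) - 3) = 20 - 5*(-3 + H + g) = 20 + (15 - 5*H - 5*g) = 35 - 5*H - 5*g)
u(J) = J
T(A) = ½ (T(A) = A/((2*A)) = A*(1/(2*A)) = ½)
T(u(-4))*((5 + f(-2, 1)*1) + 4) = ((5 + (35 - 5*1 - 5*(-2))*1) + 4)/2 = ((5 + (35 - 5 + 10)*1) + 4)/2 = ((5 + 40*1) + 4)/2 = ((5 + 40) + 4)/2 = (45 + 4)/2 = (½)*49 = 49/2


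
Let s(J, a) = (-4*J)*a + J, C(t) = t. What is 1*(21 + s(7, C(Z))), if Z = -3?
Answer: 112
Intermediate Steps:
s(J, a) = J - 4*J*a (s(J, a) = -4*J*a + J = J - 4*J*a)
1*(21 + s(7, C(Z))) = 1*(21 + 7*(1 - 4*(-3))) = 1*(21 + 7*(1 + 12)) = 1*(21 + 7*13) = 1*(21 + 91) = 1*112 = 112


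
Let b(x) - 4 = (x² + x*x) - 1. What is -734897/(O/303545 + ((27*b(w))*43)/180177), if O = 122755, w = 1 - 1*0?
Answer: -2679523995236407/1591980424 ≈ -1.6831e+6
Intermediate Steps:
w = 1 (w = 1 + 0 = 1)
b(x) = 3 + 2*x² (b(x) = 4 + ((x² + x*x) - 1) = 4 + ((x² + x²) - 1) = 4 + (2*x² - 1) = 4 + (-1 + 2*x²) = 3 + 2*x²)
-734897/(O/303545 + ((27*b(w))*43)/180177) = -734897/(122755/303545 + ((27*(3 + 2*1²))*43)/180177) = -734897/(122755*(1/303545) + ((27*(3 + 2*1))*43)*(1/180177)) = -734897/(24551/60709 + ((27*(3 + 2))*43)*(1/180177)) = -734897/(24551/60709 + ((27*5)*43)*(1/180177)) = -734897/(24551/60709 + (135*43)*(1/180177)) = -734897/(24551/60709 + 5805*(1/180177)) = -734897/(24551/60709 + 1935/60059) = -734897/1591980424/3646121831 = -734897*3646121831/1591980424 = -2679523995236407/1591980424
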